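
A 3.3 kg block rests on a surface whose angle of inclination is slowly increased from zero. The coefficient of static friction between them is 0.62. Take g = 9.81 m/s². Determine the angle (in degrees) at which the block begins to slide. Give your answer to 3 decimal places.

At the threshold of sliding, static friction is at its maximum μ_s N and exactly balances the weight component along the incline: mg sin θ = μ_s mg cos θ.
Hence tan θ = μ_s = 0.62, so θ = arctan(0.62) = 31.7989°.

31.799°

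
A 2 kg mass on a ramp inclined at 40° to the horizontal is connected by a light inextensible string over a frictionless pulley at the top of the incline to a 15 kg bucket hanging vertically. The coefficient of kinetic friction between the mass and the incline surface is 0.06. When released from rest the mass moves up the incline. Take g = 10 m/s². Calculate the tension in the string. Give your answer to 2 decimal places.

29.80 N

For the mass on the incline: the weight component along the slope is m₁g sin 40° = 2 × 10 × 0.6428 = 12.856 N and the normal force is N = m₁g cos 40° = 15.321 N.
Kinetic friction opposes the mass's motion up the incline: f = μN = 0.06 × 15.321 = 0.919 N acting down the slope.
Newton's second law for the mass (up-slope positive): T − 12.856 − 0.919 = 2 a. For the hanging bucket (downward positive): 15 × 10 − T = 15 a.
Adding the two equations eliminates T: 136.225 = 17 a, so a = 8.0132 m/s².
Then from the hanging bucket's equation, T = 15 × (10 − 8.0132) = 29.802 N.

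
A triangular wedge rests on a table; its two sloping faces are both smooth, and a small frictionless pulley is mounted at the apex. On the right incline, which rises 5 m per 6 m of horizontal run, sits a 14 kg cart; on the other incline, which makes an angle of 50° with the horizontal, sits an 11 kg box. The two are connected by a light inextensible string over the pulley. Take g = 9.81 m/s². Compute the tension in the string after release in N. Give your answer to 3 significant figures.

85.0 N

Resolve each weight along its own incline: the 14 kg mass has component 14 × 9.81 × sin 39.81° = 87.923 N down its slope, and the 11 kg mass has 11 × 9.81 × sin 50° = 82.664 N down its slope.
The 14 kg side's 87.923 N exceeds the other side's 82.664 N, so that mass slides down and the 11 kg mass slides up. Taking that direction as positive, Newton's second law for the whole system gives 87.923 − 82.664 = (14 + 11) a, so a = 5.259 / 25 = 0.2104 m/s².
For the 11 kg mass (up-slope positive): T − 82.664 = 11 × 0.2104, so T = 84.978 N.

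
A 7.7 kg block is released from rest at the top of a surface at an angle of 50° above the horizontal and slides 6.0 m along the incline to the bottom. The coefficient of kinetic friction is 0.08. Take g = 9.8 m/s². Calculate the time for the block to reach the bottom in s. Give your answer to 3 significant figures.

The weight component along the incline is mg sin 50° = 57.806 N and the normal force is N = mg cos 50° = 48.505 N.
Friction up the slope is f = μN = 0.08 × 48.505 = 3.880 N, so the net downslope force is 57.806 − 3.880 = 53.926 N and a = 53.926 / 7.7 = 7.0034 m/s².
Starting from rest, L = ½at², so t = √(2L/a) = √(2 × 6.0 / 7.0034) = 1.3090 s.

1.31 s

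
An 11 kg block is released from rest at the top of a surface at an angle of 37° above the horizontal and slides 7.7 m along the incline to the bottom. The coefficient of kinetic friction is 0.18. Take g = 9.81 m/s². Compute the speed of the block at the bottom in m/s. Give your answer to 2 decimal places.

8.32 m/s

The weight component along the incline is mg sin 37° = 64.942 N and the normal force is N = mg cos 37° = 86.181 N.
Friction up the slope is f = μN = 0.18 × 86.181 = 15.513 N, so the net downslope force is 64.942 − 15.513 = 49.429 N and a = 49.429 / 11 = 4.4935 m/s².
Starting from rest over a distance of 7.7 m, v² = 2aL = 2 × 4.4935 × 7.7 = 69.1999, so v = 8.3186 m/s.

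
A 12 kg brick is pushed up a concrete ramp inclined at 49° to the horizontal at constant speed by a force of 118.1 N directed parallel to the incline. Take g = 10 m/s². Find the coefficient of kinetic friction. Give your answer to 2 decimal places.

At constant speed ΣF = 0 along the incline. The applied 118.1 N acts up the slope; the weight component mg sin 49° = 90.565 N and kinetic friction μN both act down the slope.
So 118.1 = 90.565 + μ × 78.727, giving μ = (118.1 − 90.565) / 78.727 = 0.3498.

0.35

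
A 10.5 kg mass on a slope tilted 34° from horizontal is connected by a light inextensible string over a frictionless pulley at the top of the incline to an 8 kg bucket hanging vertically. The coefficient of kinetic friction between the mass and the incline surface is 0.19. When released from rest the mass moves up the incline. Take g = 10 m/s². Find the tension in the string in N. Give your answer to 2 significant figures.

For the mass on the incline: the weight component along the slope is m₁g sin 34° = 10.5 × 10 × 0.5592 = 58.716 N and the normal force is N = m₁g cos 34° = 87.049 N.
Kinetic friction opposes the mass's motion up the incline: f = μN = 0.19 × 87.049 = 16.539 N acting down the slope.
Newton's second law for the mass (up-slope positive): T − 58.716 − 16.539 = 10.5 a. For the hanging bucket (downward positive): 8 × 10 − T = 8 a.
Adding the two equations eliminates T: 4.745 = 18.5 a, so a = 0.2565 m/s².
Then from the hanging bucket's equation, T = 8 × (10 − 0.2565) = 77.948 N.

78 N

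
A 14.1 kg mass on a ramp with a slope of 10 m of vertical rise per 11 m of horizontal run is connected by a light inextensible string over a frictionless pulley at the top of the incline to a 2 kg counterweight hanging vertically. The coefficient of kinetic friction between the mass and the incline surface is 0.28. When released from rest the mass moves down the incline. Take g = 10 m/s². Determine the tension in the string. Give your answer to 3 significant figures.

25.7 N

For the mass on the incline: the weight component along the slope is m₁g sin 42.27° = 14.1 × 10 × 0.6727 = 94.851 N and the normal force is N = m₁g cos 42.27° = 104.332 N.
Kinetic friction opposes the mass's motion down the incline: f = μN = 0.28 × 104.332 = 29.213 N acting up the slope.
Newton's second law for the mass (down-slope positive): 94.851 − 29.213 − T = 14.1 a. For the hanging counterweight (upward positive): T − 2 × 10 = 2 a.
Adding the two equations eliminates T: 45.638 = 16.1 a, so a = 2.8347 m/s².
Then from the hanging counterweight's equation, T = 2 × (10 + 2.8347) = 25.669 N.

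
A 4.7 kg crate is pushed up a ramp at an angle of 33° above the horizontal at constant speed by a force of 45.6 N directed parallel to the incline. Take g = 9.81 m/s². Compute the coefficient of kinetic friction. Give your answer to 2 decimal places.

At constant speed ΣF = 0 along the incline. The applied 45.6 N acts up the slope; the weight component mg sin 33° = 25.112 N and kinetic friction μN both act down the slope.
So 45.6 = 25.112 + μ × 38.669, giving μ = (45.6 − 25.112) / 38.669 = 0.5298.

0.53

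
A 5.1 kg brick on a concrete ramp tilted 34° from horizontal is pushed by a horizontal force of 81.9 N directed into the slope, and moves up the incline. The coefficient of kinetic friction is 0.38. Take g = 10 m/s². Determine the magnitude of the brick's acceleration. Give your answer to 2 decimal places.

The horizontal push has components F cos 34° = 81.9 × 0.8290 = 67.895 N up the incline and F sin 34° = 81.9 × 0.5592 = 45.798 N pressing into the surface.
The normal force is therefore N = mg cos 34° + F sin 34° = 42.279 + 45.798 = 88.077 N, and kinetic friction down the slope is μN = 0.38 × 88.077 = 33.469 N.
Along the incline: F cos 34° − mg sin 34° − μN = ma, so 67.895 − 28.519 − 33.469 = 5.1 a, giving a = 1.1582 m/s².

1.16 m/s²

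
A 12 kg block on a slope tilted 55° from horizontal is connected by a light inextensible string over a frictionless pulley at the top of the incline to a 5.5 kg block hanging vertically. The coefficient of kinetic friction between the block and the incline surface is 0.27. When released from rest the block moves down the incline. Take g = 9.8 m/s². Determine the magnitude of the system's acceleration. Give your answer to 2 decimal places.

1.38 m/s²

For the block on the incline: the weight component along the slope is m₁g sin 55° = 12 × 9.8 × 0.8192 = 96.338 N and the normal force is N = m₁g cos 55° = 67.453 N.
Kinetic friction opposes the block's motion down the incline: f = μN = 0.27 × 67.453 = 18.212 N acting up the slope.
Newton's second law for the block (down-slope positive): 96.338 − 18.212 − T = 12 a. For the hanging block (upward positive): T − 5.5 × 9.8 = 5.5 a.
Adding the two equations eliminates T: 24.226 = 17.5 a, so a = 1.3843 m/s².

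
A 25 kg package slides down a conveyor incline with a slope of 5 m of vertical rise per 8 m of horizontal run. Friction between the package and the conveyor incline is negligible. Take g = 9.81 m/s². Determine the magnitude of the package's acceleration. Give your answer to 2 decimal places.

Resolving the weight along the incline: the component pulling the package down the slope is mg sin 32.01° = 25 × 9.81 × 0.5300 = 129.983 N, and the normal force is N = mg cos 32.01° = 25 × 9.81 × 0.8480 = 207.972 N.
With no friction the net force along the incline is 129.983 N, so a = g sin 32.01° = 129.983 / 25 = 5.1993 m/s².

5.20 m/s²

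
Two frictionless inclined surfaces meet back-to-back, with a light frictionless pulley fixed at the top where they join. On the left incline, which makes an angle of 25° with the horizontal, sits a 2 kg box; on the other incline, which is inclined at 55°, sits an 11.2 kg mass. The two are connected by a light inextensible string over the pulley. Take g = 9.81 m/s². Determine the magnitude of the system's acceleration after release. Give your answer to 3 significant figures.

Resolve each weight along its own incline: the 2 kg mass has component 2 × 9.81 × sin 25° = 8.292 N down its slope, and the 11.2 kg mass has 11.2 × 9.81 × sin 55° = 90.002 N down its slope.
The 11.2 kg side's 90.002 N exceeds the other side's 8.292 N, so that mass slides down and the 2 kg mass slides up. Taking that direction as positive, Newton's second law for the whole system gives 90.002 − 8.292 = (2 + 11.2) a, so a = 81.710 / 13.2 = 6.1902 m/s².

6.19 m/s²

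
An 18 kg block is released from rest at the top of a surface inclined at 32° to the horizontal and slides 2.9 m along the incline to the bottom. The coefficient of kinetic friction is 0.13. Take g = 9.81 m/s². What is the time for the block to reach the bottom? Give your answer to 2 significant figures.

The weight component along the incline is mg sin 32° = 93.573 N and the normal force is N = mg cos 32° = 149.748 N.
Friction up the slope is f = μN = 0.13 × 149.748 = 19.467 N, so the net downslope force is 93.573 − 19.467 = 74.106 N and a = 74.106 / 18 = 4.1170 m/s².
Starting from rest, L = ½at², so t = √(2L/a) = √(2 × 2.9 / 4.1170) = 1.1869 s.

1.2 s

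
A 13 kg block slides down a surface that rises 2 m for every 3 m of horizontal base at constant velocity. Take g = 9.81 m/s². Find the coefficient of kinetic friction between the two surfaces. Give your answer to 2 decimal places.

At constant velocity the net force along the incline is zero: mg sin 33.69° = μ mg cos 33.69°.
So μ = tan 33.69° = 0.5547 / 0.8321 = 0.6666.

0.67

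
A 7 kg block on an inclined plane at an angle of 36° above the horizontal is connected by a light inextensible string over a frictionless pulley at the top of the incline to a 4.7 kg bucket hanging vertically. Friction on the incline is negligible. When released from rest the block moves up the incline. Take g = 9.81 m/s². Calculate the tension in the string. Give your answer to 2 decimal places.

43.80 N

For the block on the incline: the weight component along the slope is m₁g sin 36° = 7 × 9.81 × 0.5878 = 40.364 N and the normal force is N = m₁g cos 36° = 55.555 N.
Newton's second law for the block (up-slope positive): T − 40.364 = 7 a. For the hanging bucket (downward positive): 4.7 × 9.81 − T = 4.7 a.
Adding the two equations eliminates T: 5.743 = 11.7 a, so a = 0.4909 m/s².
Then from the hanging bucket's equation, T = 4.7 × (9.81 − 0.4909) = 43.800 N.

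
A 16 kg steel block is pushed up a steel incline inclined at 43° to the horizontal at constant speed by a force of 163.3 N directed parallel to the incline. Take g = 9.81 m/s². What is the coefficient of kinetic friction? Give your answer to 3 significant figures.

0.490

At constant speed ΣF = 0 along the incline. The applied 163.3 N acts up the slope; the weight component mg sin 43° = 107.046 N and kinetic friction μN both act down the slope.
So 163.3 = 107.046 + μ × 114.793, giving μ = (163.3 − 107.046) / 114.793 = 0.4900.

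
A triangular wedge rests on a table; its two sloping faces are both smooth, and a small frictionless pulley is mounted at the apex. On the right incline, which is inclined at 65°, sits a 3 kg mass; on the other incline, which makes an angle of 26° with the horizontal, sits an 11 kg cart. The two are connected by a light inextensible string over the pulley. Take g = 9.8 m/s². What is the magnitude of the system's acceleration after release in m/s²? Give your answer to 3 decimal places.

Resolve each weight along its own incline: the 3 kg mass has component 3 × 9.8 × sin 65° = 26.645 N down its slope, and the 11 kg mass has 11 × 9.8 × sin 26° = 47.256 N down its slope.
The 11 kg side's 47.256 N exceeds the other side's 26.645 N, so that mass slides down and the 3 kg mass slides up. Taking that direction as positive, Newton's second law for the whole system gives 47.256 − 26.645 = (3 + 11) a, so a = 20.611 / 14 = 1.4722 m/s².

1.472 m/s²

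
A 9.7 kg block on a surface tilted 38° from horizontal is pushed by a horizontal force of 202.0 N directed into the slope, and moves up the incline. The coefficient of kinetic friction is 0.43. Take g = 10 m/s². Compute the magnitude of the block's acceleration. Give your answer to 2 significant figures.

The horizontal push has components F cos 38° = 202.0 × 0.7880 = 159.176 N up the incline and F sin 38° = 202.0 × 0.6157 = 124.371 N pressing into the surface.
The normal force is therefore N = mg cos 38° + F sin 38° = 76.436 + 124.371 = 200.807 N, and kinetic friction down the slope is μN = 0.43 × 200.807 = 86.347 N.
Along the incline: F cos 38° − mg sin 38° − μN = ma, so 159.176 − 59.723 − 86.347 = 9.7 a, giving a = 1.3511 m/s².

1.4 m/s²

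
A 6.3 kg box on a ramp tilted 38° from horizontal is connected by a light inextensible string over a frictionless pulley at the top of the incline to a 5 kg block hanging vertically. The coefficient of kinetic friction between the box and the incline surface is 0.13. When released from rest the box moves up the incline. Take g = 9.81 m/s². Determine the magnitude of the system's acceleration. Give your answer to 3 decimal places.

For the box on the incline: the weight component along the slope is m₁g sin 38° = 6.3 × 9.81 × 0.6157 = 38.052 N and the normal force is N = m₁g cos 38° = 48.701 N.
Kinetic friction opposes the box's motion up the incline: f = μN = 0.13 × 48.701 = 6.331 N acting down the slope.
Newton's second law for the box (up-slope positive): T − 38.052 − 6.331 = 6.3 a. For the hanging block (downward positive): 5 × 9.81 − T = 5 a.
Adding the two equations eliminates T: 4.667 = 11.3 a, so a = 0.4130 m/s².

0.413 m/s²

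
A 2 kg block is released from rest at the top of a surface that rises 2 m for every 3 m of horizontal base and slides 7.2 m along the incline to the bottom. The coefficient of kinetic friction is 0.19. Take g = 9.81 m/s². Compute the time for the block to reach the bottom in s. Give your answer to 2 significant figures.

The weight component along the incline is mg sin 33.69° = 10.883 N and the normal force is N = mg cos 33.69° = 16.325 N.
Friction up the slope is f = μN = 0.19 × 16.325 = 3.102 N, so the net downslope force is 10.883 − 3.102 = 7.781 N and a = 7.781 / 2 = 3.8905 m/s².
Starting from rest, L = ½at², so t = √(2L/a) = √(2 × 7.2 / 3.8905) = 1.9239 s.

1.9 s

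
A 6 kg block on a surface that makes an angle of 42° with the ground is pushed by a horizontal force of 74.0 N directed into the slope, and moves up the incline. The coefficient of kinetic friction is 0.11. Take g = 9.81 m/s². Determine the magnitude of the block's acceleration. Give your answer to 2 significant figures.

0.89 m/s²

The horizontal push has components F cos 42° = 74.0 × 0.7431 = 54.989 N up the incline and F sin 42° = 74.0 × 0.6691 = 49.513 N pressing into the surface.
The normal force is therefore N = mg cos 42° + F sin 42° = 43.739 + 49.513 = 93.252 N, and kinetic friction down the slope is μN = 0.11 × 93.252 = 10.258 N.
Along the incline: F cos 42° − mg sin 42° − μN = ma, so 54.989 − 39.383 − 10.258 = 6 a, giving a = 0.8913 m/s².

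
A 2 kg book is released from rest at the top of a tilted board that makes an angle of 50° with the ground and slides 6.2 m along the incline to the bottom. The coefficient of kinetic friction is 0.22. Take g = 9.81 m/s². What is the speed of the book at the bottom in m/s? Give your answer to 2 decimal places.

8.72 m/s

The weight component along the incline is mg sin 50° = 15.030 N and the normal force is N = mg cos 50° = 12.611 N.
Friction up the slope is f = μN = 0.22 × 12.611 = 2.774 N, so the net downslope force is 15.030 − 2.774 = 12.256 N and a = 12.256 / 2 = 6.1280 m/s².
Starting from rest over a distance of 6.2 m, v² = 2aL = 2 × 6.1280 × 6.2 = 75.9872, so v = 8.7171 m/s.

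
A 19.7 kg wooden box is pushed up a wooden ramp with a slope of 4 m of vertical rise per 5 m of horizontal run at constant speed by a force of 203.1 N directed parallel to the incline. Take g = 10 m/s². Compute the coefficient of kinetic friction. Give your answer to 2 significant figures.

0.52

At constant speed ΣF = 0 along the incline. The applied 203.1 N acts up the slope; the weight component mg sin 38.66° = 123.065 N and kinetic friction μN both act down the slope.
So 203.1 = 123.065 + μ × 153.831, giving μ = (203.1 − 123.065) / 153.831 = 0.5203.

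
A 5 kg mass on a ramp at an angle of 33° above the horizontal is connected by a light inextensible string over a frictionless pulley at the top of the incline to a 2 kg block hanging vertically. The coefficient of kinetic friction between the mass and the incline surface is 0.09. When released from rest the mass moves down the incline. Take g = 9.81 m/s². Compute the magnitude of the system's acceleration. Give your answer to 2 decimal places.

For the mass on the incline: the weight component along the slope is m₁g sin 33° = 5 × 9.81 × 0.5446 = 26.713 N and the normal force is N = m₁g cos 33° = 41.137 N.
Kinetic friction opposes the mass's motion down the incline: f = μN = 0.09 × 41.137 = 3.702 N acting up the slope.
Newton's second law for the mass (down-slope positive): 26.713 − 3.702 − T = 5 a. For the hanging block (upward positive): T − 2 × 9.81 = 2 a.
Adding the two equations eliminates T: 3.391 = 7 a, so a = 0.4844 m/s².

0.48 m/s²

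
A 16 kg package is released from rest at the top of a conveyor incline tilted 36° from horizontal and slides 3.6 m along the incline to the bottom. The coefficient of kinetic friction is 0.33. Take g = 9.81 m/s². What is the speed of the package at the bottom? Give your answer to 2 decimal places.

4.76 m/s

The weight component along the incline is mg sin 36° = 92.259 N and the normal force is N = mg cos 36° = 126.983 N.
Friction up the slope is f = μN = 0.33 × 126.983 = 41.904 N, so the net downslope force is 92.259 − 41.904 = 50.355 N and a = 50.355 / 16 = 3.1472 m/s².
Starting from rest over a distance of 3.6 m, v² = 2aL = 2 × 3.1472 × 3.6 = 22.6598, so v = 4.7602 m/s.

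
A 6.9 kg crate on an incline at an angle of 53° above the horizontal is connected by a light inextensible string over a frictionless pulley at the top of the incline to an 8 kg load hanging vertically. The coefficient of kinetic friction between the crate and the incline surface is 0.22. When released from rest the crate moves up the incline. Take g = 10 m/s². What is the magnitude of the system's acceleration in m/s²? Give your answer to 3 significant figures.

For the crate on the incline: the weight component along the slope is m₁g sin 53° = 6.9 × 10 × 0.7986 = 55.103 N and the normal force is N = m₁g cos 53° = 41.525 N.
Kinetic friction opposes the crate's motion up the incline: f = μN = 0.22 × 41.525 = 9.136 N acting down the slope.
Newton's second law for the crate (up-slope positive): T − 55.103 − 9.136 = 6.9 a. For the hanging load (downward positive): 8 × 10 − T = 8 a.
Adding the two equations eliminates T: 15.761 = 14.9 a, so a = 1.0578 m/s².

1.06 m/s²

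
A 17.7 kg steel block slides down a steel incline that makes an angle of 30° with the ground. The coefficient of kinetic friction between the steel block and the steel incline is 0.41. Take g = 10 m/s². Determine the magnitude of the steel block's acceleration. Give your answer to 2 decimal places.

1.45 m/s²

Resolving the weight along the incline: the component pulling the steel block down the slope is mg sin 30° = 17.7 × 10 × 0.5000 = 88.500 N, and the normal force is N = mg cos 30° = 17.7 × 10 × 0.8660 = 153.282 N.
Kinetic friction acts up the slope with magnitude f = μN = 0.41 × 153.282 = 62.846 N.
Net force along the incline is 88.500 − 62.846 = 25.654 N, so a = 25.654 / 17.7 = 1.4494 m/s².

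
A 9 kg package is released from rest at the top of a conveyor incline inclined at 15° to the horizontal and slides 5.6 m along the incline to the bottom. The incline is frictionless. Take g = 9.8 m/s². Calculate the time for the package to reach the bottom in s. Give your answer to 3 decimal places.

The weight component along the incline is mg sin 15° = 22.828 N and the normal force is N = mg cos 15° = 85.195 N.
With no friction, a = g sin 15° = 2.5364 m/s².
Starting from rest, L = ½at², so t = √(2L/a) = √(2 × 5.6 / 2.5364) = 2.1014 s.

2.101 s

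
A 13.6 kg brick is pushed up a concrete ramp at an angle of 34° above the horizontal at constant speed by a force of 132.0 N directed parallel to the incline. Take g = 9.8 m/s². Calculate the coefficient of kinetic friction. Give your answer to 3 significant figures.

0.520

At constant speed ΣF = 0 along the incline. The applied 132.0 N acts up the slope; the weight component mg sin 34° = 74.529 N and kinetic friction μN both act down the slope.
So 132.0 = 74.529 + μ × 110.494, giving μ = (132.0 − 74.529) / 110.494 = 0.5201.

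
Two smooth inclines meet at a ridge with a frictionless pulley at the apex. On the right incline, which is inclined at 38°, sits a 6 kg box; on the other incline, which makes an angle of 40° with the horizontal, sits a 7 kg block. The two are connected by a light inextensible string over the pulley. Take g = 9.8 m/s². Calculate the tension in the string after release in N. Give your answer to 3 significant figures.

39.8 N

Resolve each weight along its own incline: the 6 kg mass has component 6 × 9.8 × sin 38° = 36.201 N down its slope, and the 7 kg mass has 7 × 9.8 × sin 40° = 44.095 N down its slope.
The 7 kg side's 44.095 N exceeds the other side's 36.201 N, so that mass slides down and the 6 kg mass slides up. Taking that direction as positive, Newton's second law for the whole system gives 44.095 − 36.201 = (6 + 7) a, so a = 7.894 / 13 = 0.6072 m/s².
For the 6 kg mass (up-slope positive): T − 36.201 = 6 × 0.6072, so T = 39.844 N.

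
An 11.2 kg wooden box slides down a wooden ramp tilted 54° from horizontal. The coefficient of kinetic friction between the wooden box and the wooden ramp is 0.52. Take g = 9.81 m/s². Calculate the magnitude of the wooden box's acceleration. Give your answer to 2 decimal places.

4.94 m/s²

Resolving the weight along the incline: the component pulling the wooden box down the slope is mg sin 54° = 11.2 × 9.81 × 0.8090 = 88.886 N, and the normal force is N = mg cos 54° = 11.2 × 9.81 × 0.5878 = 64.583 N.
Kinetic friction acts up the slope with magnitude f = μN = 0.52 × 64.583 = 33.583 N.
Net force along the incline is 88.886 − 33.583 = 55.303 N, so a = 55.303 / 11.2 = 4.9378 m/s².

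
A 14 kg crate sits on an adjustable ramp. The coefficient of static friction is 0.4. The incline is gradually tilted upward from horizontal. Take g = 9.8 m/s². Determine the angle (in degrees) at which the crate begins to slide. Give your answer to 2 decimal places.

At the threshold of sliding, static friction is at its maximum μ_s N and exactly balances the weight component along the incline: mg sin θ = μ_s mg cos θ.
Hence tan θ = μ_s = 0.4, so θ = arctan(0.4) = 21.8014°.

21.80°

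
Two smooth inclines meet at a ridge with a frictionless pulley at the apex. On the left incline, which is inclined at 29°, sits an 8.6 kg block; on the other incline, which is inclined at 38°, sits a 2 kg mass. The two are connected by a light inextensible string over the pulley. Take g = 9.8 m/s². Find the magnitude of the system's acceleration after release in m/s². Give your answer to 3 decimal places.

Resolve each weight along its own incline: the 8.6 kg mass has component 8.6 × 9.8 × sin 29° = 40.860 N down its slope, and the 2 kg mass has 2 × 9.8 × sin 38° = 12.067 N down its slope.
The 8.6 kg side's 40.860 N exceeds the other side's 12.067 N, so that mass slides down and the 2 kg mass slides up. Taking that direction as positive, Newton's second law for the whole system gives 40.860 − 12.067 = (8.6 + 2) a, so a = 28.793 / 10.6 = 2.7163 m/s².

2.716 m/s²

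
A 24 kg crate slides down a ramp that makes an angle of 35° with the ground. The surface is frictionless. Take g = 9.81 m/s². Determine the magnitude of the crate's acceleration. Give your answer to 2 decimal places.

Resolving the weight along the incline: the component pulling the crate down the slope is mg sin 35° = 24 × 9.81 × 0.5736 = 135.048 N, and the normal force is N = mg cos 35° = 24 × 9.81 × 0.8192 = 192.872 N.
With no friction the net force along the incline is 135.048 N, so a = g sin 35° = 135.048 / 24 = 5.6270 m/s².

5.63 m/s²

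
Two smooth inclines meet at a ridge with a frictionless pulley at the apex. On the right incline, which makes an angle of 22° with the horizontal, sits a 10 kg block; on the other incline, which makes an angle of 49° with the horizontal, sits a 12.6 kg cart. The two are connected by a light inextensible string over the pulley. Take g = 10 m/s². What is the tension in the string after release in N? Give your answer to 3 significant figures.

63.0 N

Resolve each weight along its own incline: the 10 kg mass has component 10 × 10 × sin 22° = 37.461 N down its slope, and the 12.6 kg mass has 12.6 × 10 × sin 49° = 95.093 N down its slope.
The 12.6 kg side's 95.093 N exceeds the other side's 37.461 N, so that mass slides down and the 10 kg mass slides up. Taking that direction as positive, Newton's second law for the whole system gives 95.093 − 37.461 = (10 + 12.6) a, so a = 57.632 / 22.6 = 2.5501 m/s².
For the 10 kg mass (up-slope positive): T − 37.461 = 10 × 2.5501, so T = 62.962 N.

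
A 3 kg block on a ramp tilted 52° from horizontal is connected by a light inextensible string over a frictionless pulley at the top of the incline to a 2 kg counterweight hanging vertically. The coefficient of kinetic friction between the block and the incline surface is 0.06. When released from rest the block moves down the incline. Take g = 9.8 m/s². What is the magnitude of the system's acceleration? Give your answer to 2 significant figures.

For the block on the incline: the weight component along the slope is m₁g sin 52° = 3 × 9.8 × 0.7880 = 23.167 N and the normal force is N = m₁g cos 52° = 18.100 N.
Kinetic friction opposes the block's motion down the incline: f = μN = 0.06 × 18.100 = 1.086 N acting up the slope.
Newton's second law for the block (down-slope positive): 23.167 − 1.086 − T = 3 a. For the hanging counterweight (upward positive): T − 2 × 9.8 = 2 a.
Adding the two equations eliminates T: 2.481 = 5 a, so a = 0.4962 m/s².

0.50 m/s²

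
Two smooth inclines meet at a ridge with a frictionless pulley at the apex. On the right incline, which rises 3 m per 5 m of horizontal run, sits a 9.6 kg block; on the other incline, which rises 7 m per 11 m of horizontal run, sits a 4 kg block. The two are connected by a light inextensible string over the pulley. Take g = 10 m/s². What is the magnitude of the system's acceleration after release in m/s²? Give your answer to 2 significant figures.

2.1 m/s²

Resolve each weight along its own incline: the 9.6 kg mass has component 9.6 × 10 × sin 30.96° = 49.392 N down its slope, and the 4 kg mass has 4 × 10 × sin 32.47° = 21.475 N down its slope.
The 9.6 kg side's 49.392 N exceeds the other side's 21.475 N, so that mass slides down and the 4 kg mass slides up. Taking that direction as positive, Newton's second law for the whole system gives 49.392 − 21.475 = (9.6 + 4) a, so a = 27.917 / 13.6 = 2.0527 m/s².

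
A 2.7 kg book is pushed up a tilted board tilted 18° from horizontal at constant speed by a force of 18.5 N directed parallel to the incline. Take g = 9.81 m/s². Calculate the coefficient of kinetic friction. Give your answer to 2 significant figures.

At constant speed ΣF = 0 along the incline. The applied 18.5 N acts up the slope; the weight component mg sin 18° = 8.185 N and kinetic friction μN both act down the slope.
So 18.5 = 8.185 + μ × 25.191, giving μ = (18.5 − 8.185) / 25.191 = 0.4095.

0.41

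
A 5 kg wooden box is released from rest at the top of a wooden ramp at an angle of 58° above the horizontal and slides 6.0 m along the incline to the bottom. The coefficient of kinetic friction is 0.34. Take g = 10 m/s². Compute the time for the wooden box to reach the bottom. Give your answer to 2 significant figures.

1.3 s

The weight component along the incline is mg sin 58° = 42.402 N and the normal force is N = mg cos 58° = 26.496 N.
Friction up the slope is f = μN = 0.34 × 26.496 = 9.009 N, so the net downslope force is 42.402 − 9.009 = 33.393 N and a = 33.393 / 5 = 6.6786 m/s².
Starting from rest, L = ½at², so t = √(2L/a) = √(2 × 6.0 / 6.6786) = 1.3404 s.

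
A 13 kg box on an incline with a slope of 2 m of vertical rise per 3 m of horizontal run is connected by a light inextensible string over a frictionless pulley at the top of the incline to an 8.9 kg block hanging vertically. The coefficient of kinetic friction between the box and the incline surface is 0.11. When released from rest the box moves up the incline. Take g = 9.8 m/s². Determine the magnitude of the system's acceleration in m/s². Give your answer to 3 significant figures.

For the box on the incline: the weight component along the slope is m₁g sin 33.69° = 13 × 9.8 × 0.5547 = 70.669 N and the normal force is N = m₁g cos 33.69° = 106.003 N.
Kinetic friction opposes the box's motion up the incline: f = μN = 0.11 × 106.003 = 11.660 N acting down the slope.
Newton's second law for the box (up-slope positive): T − 70.669 − 11.660 = 13 a. For the hanging block (downward positive): 8.9 × 9.8 − T = 8.9 a.
Adding the two equations eliminates T: 4.891 = 21.9 a, so a = 0.2233 m/s².

0.223 m/s²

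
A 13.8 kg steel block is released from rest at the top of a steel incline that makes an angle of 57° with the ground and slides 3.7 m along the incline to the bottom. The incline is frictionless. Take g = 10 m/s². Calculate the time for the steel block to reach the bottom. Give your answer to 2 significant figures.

The weight component along the incline is mg sin 57° = 115.737 N and the normal force is N = mg cos 57° = 75.160 N.
With no friction, a = g sin 57° = 8.3867 m/s².
Starting from rest, L = ½at², so t = √(2L/a) = √(2 × 3.7 / 8.3867) = 0.9393 s.

0.94 s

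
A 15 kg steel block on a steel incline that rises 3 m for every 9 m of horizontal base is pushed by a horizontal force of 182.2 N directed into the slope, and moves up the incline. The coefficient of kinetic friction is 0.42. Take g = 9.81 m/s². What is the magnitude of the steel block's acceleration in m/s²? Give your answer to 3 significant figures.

2.90 m/s²

The horizontal push has components F cos 18.43° = 182.2 × 0.9487 = 172.853 N up the incline and F sin 18.43° = 182.2 × 0.3162 = 57.612 N pressing into the surface.
The normal force is therefore N = mg cos 18.43° + F sin 18.43° = 139.601 + 57.612 = 197.213 N, and kinetic friction down the slope is μN = 0.42 × 197.213 = 82.829 N.
Along the incline: F cos 18.43° − mg sin 18.43° − μN = ma, so 172.853 − 46.529 − 82.829 = 15 a, giving a = 2.8997 m/s².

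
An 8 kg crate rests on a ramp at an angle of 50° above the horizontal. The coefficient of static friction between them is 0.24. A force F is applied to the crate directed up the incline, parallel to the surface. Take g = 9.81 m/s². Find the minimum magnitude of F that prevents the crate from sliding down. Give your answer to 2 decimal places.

48.01 N

The normal force is N = mg cos 50° = 50.446 N. With F at its minimum the crate is on the verge of sliding down, so static friction is at its maximum μ_s N = 0.24 × 50.446 = 12.107 N and acts up the slope.
Equilibrium along the incline: F + μ_s N = mg sin 50°, so F = 60.119 − 12.107 = 48.012 N.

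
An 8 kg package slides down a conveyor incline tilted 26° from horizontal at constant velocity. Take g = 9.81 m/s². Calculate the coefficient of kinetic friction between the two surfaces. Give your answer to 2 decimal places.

0.49

At constant velocity the net force along the incline is zero: mg sin 26° = μ mg cos 26°.
So μ = tan 26° = 0.4384 / 0.8988 = 0.4878.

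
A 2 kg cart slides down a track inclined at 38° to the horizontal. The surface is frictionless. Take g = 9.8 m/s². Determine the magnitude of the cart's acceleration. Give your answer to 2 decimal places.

6.03 m/s²

Resolving the weight along the incline: the component pulling the cart down the slope is mg sin 38° = 2 × 9.8 × 0.6157 = 12.068 N, and the normal force is N = mg cos 38° = 2 × 9.8 × 0.7880 = 15.445 N.
With no friction the net force along the incline is 12.068 N, so a = g sin 38° = 12.068 / 2 = 6.0340 m/s².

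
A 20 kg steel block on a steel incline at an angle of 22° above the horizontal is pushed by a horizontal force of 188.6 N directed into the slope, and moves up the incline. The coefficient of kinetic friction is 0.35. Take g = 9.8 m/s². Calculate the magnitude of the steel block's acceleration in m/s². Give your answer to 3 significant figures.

The horizontal push has components F cos 22° = 188.6 × 0.9272 = 174.870 N up the incline and F sin 22° = 188.6 × 0.3746 = 70.650 N pressing into the surface.
The normal force is therefore N = mg cos 22° + F sin 22° = 181.731 + 70.650 = 252.381 N, and kinetic friction down the slope is μN = 0.35 × 252.381 = 88.333 N.
Along the incline: F cos 22° − mg sin 22° − μN = ma, so 174.870 − 73.422 − 88.333 = 20 a, giving a = 0.6558 m/s².

0.656 m/s²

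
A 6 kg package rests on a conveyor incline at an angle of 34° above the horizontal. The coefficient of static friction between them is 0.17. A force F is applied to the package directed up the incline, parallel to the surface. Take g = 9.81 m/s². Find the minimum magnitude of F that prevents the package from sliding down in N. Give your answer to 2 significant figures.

25 N

The normal force is N = mg cos 34° = 48.797 N. With F at its minimum the package is on the verge of sliding down, so static friction is at its maximum μ_s N = 0.17 × 48.797 = 8.295 N and acts up the slope.
Equilibrium along the incline: F + μ_s N = mg sin 34°, so F = 32.914 − 8.295 = 24.619 N.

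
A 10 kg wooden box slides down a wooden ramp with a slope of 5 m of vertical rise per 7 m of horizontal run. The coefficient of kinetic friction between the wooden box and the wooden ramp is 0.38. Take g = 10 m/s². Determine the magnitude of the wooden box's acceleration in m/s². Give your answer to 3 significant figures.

2.72 m/s²

Resolving the weight along the incline: the component pulling the wooden box down the slope is mg sin 35.54° = 10 × 10 × 0.5812 = 58.120 N, and the normal force is N = mg cos 35.54° = 10 × 10 × 0.8137 = 81.370 N.
Kinetic friction acts up the slope with magnitude f = μN = 0.38 × 81.370 = 30.921 N.
Net force along the incline is 58.120 − 30.921 = 27.199 N, so a = 27.199 / 10 = 2.7199 m/s².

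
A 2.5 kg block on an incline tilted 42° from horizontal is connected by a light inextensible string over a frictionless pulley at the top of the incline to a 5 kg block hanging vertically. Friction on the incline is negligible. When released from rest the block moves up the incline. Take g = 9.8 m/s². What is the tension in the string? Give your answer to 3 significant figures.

For the block on the incline: the weight component along the slope is m₁g sin 42° = 2.5 × 9.8 × 0.6691 = 16.393 N and the normal force is N = m₁g cos 42° = 18.207 N.
Newton's second law for the block (up-slope positive): T − 16.393 = 2.5 a. For the hanging block (downward positive): 5 × 9.8 − T = 5 a.
Adding the two equations eliminates T: 32.607 = 7.5 a, so a = 4.3476 m/s².
Then from the hanging block's equation, T = 5 × (9.8 − 4.3476) = 27.262 N.

27.3 N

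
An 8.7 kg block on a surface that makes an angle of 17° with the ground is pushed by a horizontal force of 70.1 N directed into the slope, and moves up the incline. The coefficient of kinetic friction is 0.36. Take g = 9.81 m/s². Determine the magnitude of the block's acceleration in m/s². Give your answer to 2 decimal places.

0.61 m/s²

The horizontal push has components F cos 17° = 70.1 × 0.9563 = 67.037 N up the incline and F sin 17° = 70.1 × 0.2924 = 20.497 N pressing into the surface.
The normal force is therefore N = mg cos 17° + F sin 17° = 81.617 + 20.497 = 102.114 N, and kinetic friction down the slope is μN = 0.36 × 102.114 = 36.761 N.
Along the incline: F cos 17° − mg sin 17° − μN = ma, so 67.037 − 24.955 − 36.761 = 8.7 a, giving a = 0.6116 m/s².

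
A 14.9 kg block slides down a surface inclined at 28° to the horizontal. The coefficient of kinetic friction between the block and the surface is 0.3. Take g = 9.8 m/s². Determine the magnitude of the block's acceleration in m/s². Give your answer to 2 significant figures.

2.0 m/s²

Resolving the weight along the incline: the component pulling the block down the slope is mg sin 28° = 14.9 × 9.8 × 0.4695 = 68.556 N, and the normal force is N = mg cos 28° = 14.9 × 9.8 × 0.8829 = 128.921 N.
Kinetic friction acts up the slope with magnitude f = μN = 0.3 × 128.921 = 38.676 N.
Net force along the incline is 68.556 − 38.676 = 29.880 N, so a = 29.880 / 14.9 = 2.0054 m/s².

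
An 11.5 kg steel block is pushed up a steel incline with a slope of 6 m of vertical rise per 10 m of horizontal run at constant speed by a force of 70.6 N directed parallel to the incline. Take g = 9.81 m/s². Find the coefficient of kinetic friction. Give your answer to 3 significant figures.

At constant speed ΣF = 0 along the incline. The applied 70.6 N acts up the slope; the weight component mg sin 30.96° = 58.043 N and kinetic friction μN both act down the slope.
So 70.6 = 58.043 + μ × 96.738, giving μ = (70.6 − 58.043) / 96.738 = 0.1298.

0.130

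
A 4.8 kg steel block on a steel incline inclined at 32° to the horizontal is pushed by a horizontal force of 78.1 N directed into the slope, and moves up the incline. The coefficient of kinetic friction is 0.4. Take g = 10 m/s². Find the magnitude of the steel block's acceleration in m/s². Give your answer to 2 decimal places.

The horizontal push has components F cos 32° = 78.1 × 0.8480 = 66.229 N up the incline and F sin 32° = 78.1 × 0.5299 = 41.385 N pressing into the surface.
The normal force is therefore N = mg cos 32° + F sin 32° = 40.704 + 41.385 = 82.089 N, and kinetic friction down the slope is μN = 0.4 × 82.089 = 32.836 N.
Along the incline: F cos 32° − mg sin 32° − μN = ma, so 66.229 − 25.435 − 32.836 = 4.8 a, giving a = 1.6579 m/s².

1.66 m/s²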